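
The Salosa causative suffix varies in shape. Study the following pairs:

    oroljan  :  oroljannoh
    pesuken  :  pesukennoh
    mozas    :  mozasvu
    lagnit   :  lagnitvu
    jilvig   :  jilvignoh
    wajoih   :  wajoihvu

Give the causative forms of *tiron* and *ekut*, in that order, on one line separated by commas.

tironnoh, ekutvu

Looking at the final consonant of each stem: -vu when the stem ends in a voiceless consonant (*mozas*, *lagnit*, *wajoih*); -noh when the stem ends in a voiced consonant (*oroljan*, *pesuken*, *jilvig*).
*tiron*: final consonant = /n/, voiced → -noh → *tironnoh*.
*ekut*: final consonant = /t/, voiceless → -vu → *ekutvu*.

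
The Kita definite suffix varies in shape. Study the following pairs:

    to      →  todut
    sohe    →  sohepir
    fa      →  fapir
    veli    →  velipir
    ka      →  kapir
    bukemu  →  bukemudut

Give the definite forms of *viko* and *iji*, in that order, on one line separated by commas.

vikodut, ijipir

Looking at the last vowel of each stem: -dut when the last vowel of the stem is a rounded vowel (*to*, *bukemu*); -pir when the last vowel of the stem is an unrounded vowel (*sohe*, *fa*, *veli*, *ka*).
*viko*: last vowel = /o/, a rounded vowel → -dut → *vikodut*.
*iji* — last vowel /i/ (an unrounded vowel) → -pir → *ijipir*.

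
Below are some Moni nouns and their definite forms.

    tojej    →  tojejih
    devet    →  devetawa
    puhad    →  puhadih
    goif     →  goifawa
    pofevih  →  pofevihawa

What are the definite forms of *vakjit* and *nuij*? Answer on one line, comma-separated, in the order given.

vakjitawa, nuijih

The suffix is conditioned by the final consonant: -awa when the stem ends in a voiceless consonant (*devet*, *goif*, *pofevih*); -ih when the stem ends in a voiced consonant (*tojej*, *puhad*).
*vakjit*: final consonant = /t/, voiceless → -awa → *vakjitawa*.
Since the final consonant of *nuij* is /j/ (voiced), it takes -ih, giving *nuijih*.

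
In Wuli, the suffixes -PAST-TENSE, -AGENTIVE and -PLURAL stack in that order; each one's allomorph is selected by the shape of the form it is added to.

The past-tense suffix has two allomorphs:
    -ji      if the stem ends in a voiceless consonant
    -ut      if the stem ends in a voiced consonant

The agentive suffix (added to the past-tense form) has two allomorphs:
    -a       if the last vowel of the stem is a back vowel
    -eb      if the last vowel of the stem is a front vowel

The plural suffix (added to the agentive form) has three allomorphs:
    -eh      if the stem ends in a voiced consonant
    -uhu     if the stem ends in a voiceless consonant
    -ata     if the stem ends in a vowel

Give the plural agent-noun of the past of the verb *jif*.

jifjiebeh

Since the final consonant of *jif* is /f/ (voiceless), it takes -ji, giving *jifji*.
The last vowel of the past-tense form *jifji* is /i/, which is a front vowel, so the agentive suffix is -eb, giving *jifjieb*.
The agentive form *jifjieb*: final sound = /b/, a voiced consonant → -eh → *jifjiebeh*.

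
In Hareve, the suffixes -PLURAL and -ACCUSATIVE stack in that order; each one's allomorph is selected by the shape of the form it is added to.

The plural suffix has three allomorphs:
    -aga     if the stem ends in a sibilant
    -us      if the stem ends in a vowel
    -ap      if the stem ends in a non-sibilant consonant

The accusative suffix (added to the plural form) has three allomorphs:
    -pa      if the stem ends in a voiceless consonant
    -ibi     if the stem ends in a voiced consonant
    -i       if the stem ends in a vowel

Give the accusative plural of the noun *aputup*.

The final sound of *aputup* is /p/, which is a non-sibilant consonant, so the plural suffix is -ap, giving *aputupap*.
The final sound of the plural form *aputupap* is /p/, which is a voiceless consonant, so the accusative suffix is -pa, giving *aputupappa*.

aputupappa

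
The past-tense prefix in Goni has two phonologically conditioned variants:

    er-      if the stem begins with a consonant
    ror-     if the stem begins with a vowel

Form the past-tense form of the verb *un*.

*un* — first sound /u/ (a vowel) → ror- → *rorun*.

rorun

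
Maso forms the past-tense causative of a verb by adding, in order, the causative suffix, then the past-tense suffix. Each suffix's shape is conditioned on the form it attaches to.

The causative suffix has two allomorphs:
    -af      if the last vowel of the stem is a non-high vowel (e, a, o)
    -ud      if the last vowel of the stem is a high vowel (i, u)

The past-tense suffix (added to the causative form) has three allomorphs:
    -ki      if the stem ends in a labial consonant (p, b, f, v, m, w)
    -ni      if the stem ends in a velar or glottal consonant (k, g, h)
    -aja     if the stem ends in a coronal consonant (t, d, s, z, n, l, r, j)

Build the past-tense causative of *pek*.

*pek*: last vowel = /e/, a non-high vowel → -af → *pekaf*.
The final consonant of the causative form *pekaf* is /f/, which is labial, so the past-tense suffix is -ki, giving *pekafki*.

pekafki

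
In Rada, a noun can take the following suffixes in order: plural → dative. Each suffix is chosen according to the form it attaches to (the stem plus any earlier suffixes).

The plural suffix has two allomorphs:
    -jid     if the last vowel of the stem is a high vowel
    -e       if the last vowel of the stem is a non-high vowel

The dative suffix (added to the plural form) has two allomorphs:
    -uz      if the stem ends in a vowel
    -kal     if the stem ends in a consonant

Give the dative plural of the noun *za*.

*za* — last vowel /a/ (a non-high vowel) → -e → *zae*.
The plural form *zae*: final sound = /e/, a vowel → -uz → *zaeuz*.

zaeuz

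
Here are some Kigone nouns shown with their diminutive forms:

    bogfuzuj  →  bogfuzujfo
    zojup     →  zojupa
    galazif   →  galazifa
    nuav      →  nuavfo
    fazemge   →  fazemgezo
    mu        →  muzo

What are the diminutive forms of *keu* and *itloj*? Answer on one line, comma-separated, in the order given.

The pattern is voicing of the final sound: -a when the stem ends in a voiceless consonant (*zojup*, *galazif*); -fo when the stem ends in a voiced consonant (*bogfuzuj*, *nuav*); -zo when the stem ends in a vowel (*fazemge*, *mu*).
The final sound of *keu* is /u/, which is a vowel, so the suffix is -zo, giving *keuzo*.
The final sound of *itloj* is /j/, which is a voiced consonant, so the suffix is -fo, giving *itlojfo*.

keuzo, itlojfo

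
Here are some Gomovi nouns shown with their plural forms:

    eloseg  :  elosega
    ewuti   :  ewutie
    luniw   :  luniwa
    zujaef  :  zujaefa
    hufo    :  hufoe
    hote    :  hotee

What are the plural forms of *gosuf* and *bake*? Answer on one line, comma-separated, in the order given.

The suffix is conditioned by the final sound: -a when the stem ends in a consonant (*eloseg*, *luniw*, *zujaef*); -e when the stem ends in a vowel (*ewuti*, *hufo*, *hote*).
Since the final sound of *gosuf* is /f/ (a consonant), it takes -a, giving *gosufa*.
*bake* — final sound /e/ (a vowel) → -e → *bakee*.

gosufa, bakee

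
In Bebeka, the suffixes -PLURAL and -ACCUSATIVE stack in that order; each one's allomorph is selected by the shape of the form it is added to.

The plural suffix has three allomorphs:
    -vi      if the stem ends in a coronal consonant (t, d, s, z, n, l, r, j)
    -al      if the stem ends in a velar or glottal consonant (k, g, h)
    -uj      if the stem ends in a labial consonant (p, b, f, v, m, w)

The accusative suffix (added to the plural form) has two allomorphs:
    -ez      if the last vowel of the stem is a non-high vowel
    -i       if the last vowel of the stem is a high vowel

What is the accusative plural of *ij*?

ijvii

*ij* — final consonant /j/ (coronal) → -vi → *ijvi*.
The plural form *ijvi* — last vowel /i/ (a high vowel) → -i → *ijvii*.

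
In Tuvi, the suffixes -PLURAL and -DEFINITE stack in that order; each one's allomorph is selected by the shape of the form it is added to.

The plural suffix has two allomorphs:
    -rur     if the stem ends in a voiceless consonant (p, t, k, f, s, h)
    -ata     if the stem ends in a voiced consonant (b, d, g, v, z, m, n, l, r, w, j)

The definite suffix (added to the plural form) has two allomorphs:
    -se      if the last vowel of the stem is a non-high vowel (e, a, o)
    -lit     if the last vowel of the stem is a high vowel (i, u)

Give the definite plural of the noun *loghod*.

*loghod* — final consonant /d/ (voiced) → -ata → *loghodata*.
The plural form *loghodata* — last vowel /a/ (a non-high vowel) → -se → *loghodatase*.

loghodatase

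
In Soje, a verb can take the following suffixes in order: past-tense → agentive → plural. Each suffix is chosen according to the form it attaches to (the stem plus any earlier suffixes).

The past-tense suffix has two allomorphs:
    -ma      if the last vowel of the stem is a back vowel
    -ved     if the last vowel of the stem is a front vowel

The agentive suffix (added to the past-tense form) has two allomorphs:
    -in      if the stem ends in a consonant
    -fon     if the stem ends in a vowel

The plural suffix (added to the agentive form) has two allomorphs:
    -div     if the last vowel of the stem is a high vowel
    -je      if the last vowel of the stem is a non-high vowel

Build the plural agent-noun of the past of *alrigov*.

alrigovmafonje

*alrigov*: last vowel = /o/, a back vowel → -ma → *alrigovma*.
The final sound of the past-tense form *alrigovma* is /a/, which is a vowel, so the agentive suffix is -fon, giving *alrigovmafon*.
The last vowel of the agentive form *alrigovmafon* is /o/, which is a non-high vowel, so the plural suffix is -je, giving *alrigovmafonje*.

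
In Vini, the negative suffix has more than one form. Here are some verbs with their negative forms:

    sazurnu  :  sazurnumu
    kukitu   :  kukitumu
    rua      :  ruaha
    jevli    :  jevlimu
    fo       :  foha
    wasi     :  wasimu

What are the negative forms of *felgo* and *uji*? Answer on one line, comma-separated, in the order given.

The alternation tracks the last vowel of the stem — -mu when the last vowel of the stem is a high vowel (*sazurnu*, *kukitu*, *jevli*, *wasi*); -ha when the last vowel of the stem is a non-high vowel (*rua*, *fo*).
*felgo* — last vowel /o/ (a non-high vowel) → -ha → *felgoha*.
*uji* — last vowel /i/ (a high vowel) → -mu → *ujimu*.

felgoha, ujimu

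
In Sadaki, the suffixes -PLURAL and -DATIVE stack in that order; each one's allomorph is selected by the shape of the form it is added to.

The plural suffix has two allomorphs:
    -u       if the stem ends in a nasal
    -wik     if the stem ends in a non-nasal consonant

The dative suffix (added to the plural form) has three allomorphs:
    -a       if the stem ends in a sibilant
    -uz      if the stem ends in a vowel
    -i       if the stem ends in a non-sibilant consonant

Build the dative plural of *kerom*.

keromuuz

The final consonant of *kerom* is /m/, which is a nasal, so the plural suffix is -u, giving *keromu*.
The plural form *keromu*: final sound = /u/, a vowel → -uz → *keromuuz*.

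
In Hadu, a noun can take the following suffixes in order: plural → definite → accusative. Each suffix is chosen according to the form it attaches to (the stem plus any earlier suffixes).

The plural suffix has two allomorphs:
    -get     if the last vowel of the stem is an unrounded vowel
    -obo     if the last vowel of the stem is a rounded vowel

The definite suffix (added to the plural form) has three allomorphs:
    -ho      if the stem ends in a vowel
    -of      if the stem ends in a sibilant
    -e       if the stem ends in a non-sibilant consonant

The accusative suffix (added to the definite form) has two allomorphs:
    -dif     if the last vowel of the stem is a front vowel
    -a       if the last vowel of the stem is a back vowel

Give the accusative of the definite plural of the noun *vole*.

The last vowel of *vole* is /e/, which is an unrounded vowel, so the plural suffix is -get, giving *voleget*.
The plural form *voleget*: final sound = /t/, a non-sibilant consonant → -e → *volegete*.
The last vowel of the definite form *volegete* is /e/, which is a front vowel, so the accusative suffix is -dif, giving *volegetedif*.

volegetedif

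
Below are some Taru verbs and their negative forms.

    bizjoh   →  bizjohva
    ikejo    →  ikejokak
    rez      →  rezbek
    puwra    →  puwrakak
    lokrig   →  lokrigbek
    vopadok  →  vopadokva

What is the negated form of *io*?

The suffix is conditioned by the final sound: -va when the stem ends in a voiceless consonant (*bizjoh*, *vopadok*); -bek when the stem ends in a voiced consonant (*rez*, *lokrig*); -kak when the stem ends in a vowel (*ikejo*, *puwra*).
*io* — final sound /o/ (a vowel) → -kak → *iokak*.

iokak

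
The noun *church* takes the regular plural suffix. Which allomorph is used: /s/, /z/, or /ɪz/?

The stem *church* ends in a sibilant (/s, z, ʃ, ʒ, tʃ, dʒ/).
The plural suffix surfaces as /ɪz/ after sibilants, /s/ after other voiceless consonants, and /z/ after other voiced sounds.
So the plural -s on *church* is pronounced /ɪz/.

/ɪz/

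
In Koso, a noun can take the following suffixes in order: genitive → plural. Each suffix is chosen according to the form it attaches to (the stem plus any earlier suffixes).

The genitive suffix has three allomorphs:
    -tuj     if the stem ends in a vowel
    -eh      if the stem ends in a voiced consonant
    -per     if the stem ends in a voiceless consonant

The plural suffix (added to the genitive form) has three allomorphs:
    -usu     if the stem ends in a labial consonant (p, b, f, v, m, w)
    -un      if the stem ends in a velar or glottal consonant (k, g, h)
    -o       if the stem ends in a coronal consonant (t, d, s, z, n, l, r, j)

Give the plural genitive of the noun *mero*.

merotujo

*mero* — final sound /o/ (a vowel) → -tuj → *merotuj*.
The genitive form *merotuj* — final consonant /j/ (coronal) → -o → *merotujo*.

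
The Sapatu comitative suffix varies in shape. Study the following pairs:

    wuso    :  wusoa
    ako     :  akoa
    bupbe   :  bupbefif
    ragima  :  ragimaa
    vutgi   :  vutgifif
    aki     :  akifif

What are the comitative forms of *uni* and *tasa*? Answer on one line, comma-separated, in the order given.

The pattern is front/back vowel harmony: -fif when the last vowel of the stem is a front vowel (*bupbe*, *vutgi*, *aki*); -a when the last vowel of the stem is a back vowel (*wuso*, *ako*, *ragima*).
The last vowel of *uni* is /i/, which is a front vowel, so the suffix is -fif, giving *unifif*.
*tasa* — last vowel /a/ (a back vowel) → -a → *tasaa*.

unifif, tasaa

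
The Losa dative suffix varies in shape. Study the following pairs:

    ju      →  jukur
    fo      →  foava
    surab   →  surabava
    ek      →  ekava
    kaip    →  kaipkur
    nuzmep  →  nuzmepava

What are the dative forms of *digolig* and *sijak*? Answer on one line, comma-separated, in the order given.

digoligkur, sijakava

The alternation tracks the last vowel of the stem — -kur when the last vowel of the stem is a high vowel (*ju*, *kaip*); -ava when the last vowel of the stem is a non-high vowel (*fo*, *surab*, *ek*, *nuzmep*).
*digolig* — last vowel /i/ (a high vowel) → -kur → *digoligkur*.
*sijak*: last vowel = /a/, a non-high vowel → -ava → *sijakava*.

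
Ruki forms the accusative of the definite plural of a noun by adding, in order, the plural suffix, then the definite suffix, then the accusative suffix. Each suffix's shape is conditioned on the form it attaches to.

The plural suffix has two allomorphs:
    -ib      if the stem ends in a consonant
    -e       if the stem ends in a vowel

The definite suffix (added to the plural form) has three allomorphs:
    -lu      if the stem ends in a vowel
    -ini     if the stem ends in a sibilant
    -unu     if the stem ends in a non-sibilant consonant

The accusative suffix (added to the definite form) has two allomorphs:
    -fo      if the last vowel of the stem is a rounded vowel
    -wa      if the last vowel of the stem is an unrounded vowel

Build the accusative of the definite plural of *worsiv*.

worsivibunufo

Since the final sound of *worsiv* is /v/ (a consonant), it takes -ib, giving *worsivib*.
Since the final sound of the plural form *worsivib* is /b/ (a non-sibilant consonant), it takes -unu, giving *worsivibunu*.
The last vowel of the definite form *worsivibunu* is /u/, which is a rounded vowel, so the accusative suffix is -fo, giving *worsivibunufo*.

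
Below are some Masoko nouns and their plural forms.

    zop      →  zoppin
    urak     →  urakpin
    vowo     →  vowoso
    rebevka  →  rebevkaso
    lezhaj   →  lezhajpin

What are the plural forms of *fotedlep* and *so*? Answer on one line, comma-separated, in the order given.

The pattern is consonant vs. vowel: -pin when the stem ends in a consonant (*zop*, *urak*, *lezhaj*); -so when the stem ends in a vowel (*vowo*, *rebevka*).
*fotedlep*: final sound = /p/, a consonant → -pin → *fotedleppin*.
*so* — final sound /o/ (a vowel) → -so → *soso*.

fotedleppin, soso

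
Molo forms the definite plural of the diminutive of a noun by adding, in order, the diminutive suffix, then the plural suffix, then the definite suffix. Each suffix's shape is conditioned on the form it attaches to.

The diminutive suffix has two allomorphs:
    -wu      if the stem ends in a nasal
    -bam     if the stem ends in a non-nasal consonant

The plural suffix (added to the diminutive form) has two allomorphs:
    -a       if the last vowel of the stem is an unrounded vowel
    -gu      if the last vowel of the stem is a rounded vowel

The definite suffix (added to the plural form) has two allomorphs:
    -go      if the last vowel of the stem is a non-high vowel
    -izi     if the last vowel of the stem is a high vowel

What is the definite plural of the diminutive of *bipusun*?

bipusunwuguizi

*bipusun*: final consonant = /n/, a nasal → -wu → *bipusunwu*.
Since the last vowel of the diminutive form *bipusunwu* is /u/ (a rounded vowel), it takes -gu, giving *bipusunwugu*.
The plural form *bipusunwugu*: last vowel = /u/, a high vowel → -izi → *bipusunwuguizi*.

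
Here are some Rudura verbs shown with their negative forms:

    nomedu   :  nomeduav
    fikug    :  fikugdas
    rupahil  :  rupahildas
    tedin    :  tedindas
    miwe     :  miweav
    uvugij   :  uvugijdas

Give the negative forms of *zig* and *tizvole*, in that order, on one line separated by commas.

The alternation tracks the final sound of the stem — -das when the stem ends in a consonant (*fikug*, *rupahil*, *tedin*, *uvugij*); -av when the stem ends in a vowel (*nomedu*, *miwe*).
Since the final sound of *zig* is /g/ (a consonant), it takes -das, giving *zigdas*.
*tizvole* — final sound /e/ (a vowel) → -av → *tizvoleav*.

zigdas, tizvoleav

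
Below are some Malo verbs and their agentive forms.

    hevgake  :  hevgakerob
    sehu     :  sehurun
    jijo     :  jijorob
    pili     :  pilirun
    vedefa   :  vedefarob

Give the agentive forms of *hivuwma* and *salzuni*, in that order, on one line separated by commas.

hivuwmarob, salzunirun

The alternation tracks the last vowel of the stem — -run when the last vowel of the stem is a high vowel (*sehu*, *pili*); -rob when the last vowel of the stem is a non-high vowel (*hevgake*, *jijo*, *vedefa*).
The last vowel of *hivuwma* is /a/, which is a non-high vowel, so the suffix is -rob, giving *hivuwmarob*.
*salzuni*: last vowel = /i/, a high vowel → -run → *salzunirun*.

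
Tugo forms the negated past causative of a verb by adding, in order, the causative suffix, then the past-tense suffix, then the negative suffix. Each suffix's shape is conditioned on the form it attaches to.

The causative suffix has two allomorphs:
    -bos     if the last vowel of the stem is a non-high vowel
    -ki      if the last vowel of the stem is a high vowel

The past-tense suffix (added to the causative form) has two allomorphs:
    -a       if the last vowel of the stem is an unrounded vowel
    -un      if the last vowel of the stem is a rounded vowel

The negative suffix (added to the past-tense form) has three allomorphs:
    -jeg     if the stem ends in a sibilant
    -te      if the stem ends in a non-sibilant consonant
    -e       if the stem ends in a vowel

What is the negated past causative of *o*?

*o* — last vowel /o/ (a non-high vowel) → -bos → *obos*.
The last vowel of the causative form *obos* is /o/, which is a rounded vowel, so the past-tense suffix is -un, giving *obosun*.
Since the final sound of the past-tense form *obosun* is /n/ (a non-sibilant consonant), it takes -te, giving *obosunte*.

obosunte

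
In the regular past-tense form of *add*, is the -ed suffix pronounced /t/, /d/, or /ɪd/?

The stem *add* ends in /t/ or /d/.
The -ed suffix is realized as /ɪd/ after /t, d/; as /t/ after other voiceless consonants; and as /d/ after other voiced sounds.
So -ed on *add* is pronounced /ɪd/.

/ɪd/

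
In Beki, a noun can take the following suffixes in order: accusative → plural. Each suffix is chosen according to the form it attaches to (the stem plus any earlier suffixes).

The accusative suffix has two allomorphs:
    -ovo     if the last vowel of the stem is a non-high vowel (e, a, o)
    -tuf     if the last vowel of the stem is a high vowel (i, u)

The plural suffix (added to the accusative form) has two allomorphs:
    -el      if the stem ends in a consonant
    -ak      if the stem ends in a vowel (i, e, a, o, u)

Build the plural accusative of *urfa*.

urfaovoak

*urfa*: last vowel = /a/, a non-high vowel → -ovo → *urfaovo*.
The accusative form *urfaovo* — final sound /o/ (a vowel) → -ak → *urfaovoak*.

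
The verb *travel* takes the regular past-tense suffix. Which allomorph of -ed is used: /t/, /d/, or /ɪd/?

The stem *travel* ends in a voiced sound other than /d/.
The -ed suffix is realized as /ɪd/ after /t, d/; as /t/ after other voiceless consonants; and as /d/ after other voiced sounds.
So -ed on *travel* is pronounced /d/.

/d/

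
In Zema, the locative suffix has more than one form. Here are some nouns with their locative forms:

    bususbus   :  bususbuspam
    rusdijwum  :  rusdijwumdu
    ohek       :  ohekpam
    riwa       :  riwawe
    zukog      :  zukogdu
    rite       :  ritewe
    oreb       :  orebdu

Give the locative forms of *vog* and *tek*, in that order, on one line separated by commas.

vogdu, tekpam

The suffix is conditioned by the final sound: -pam when the stem ends in a voiceless consonant (*bususbus*, *ohek*); -du when the stem ends in a voiced consonant (*rusdijwum*, *zukog*, *oreb*); -we when the stem ends in a vowel (*riwa*, *rite*).
Since the final sound of *vog* is /g/ (a voiced consonant), it takes -du, giving *vogdu*.
*tek*: final sound = /k/, a voiceless consonant → -pam → *tekpam*.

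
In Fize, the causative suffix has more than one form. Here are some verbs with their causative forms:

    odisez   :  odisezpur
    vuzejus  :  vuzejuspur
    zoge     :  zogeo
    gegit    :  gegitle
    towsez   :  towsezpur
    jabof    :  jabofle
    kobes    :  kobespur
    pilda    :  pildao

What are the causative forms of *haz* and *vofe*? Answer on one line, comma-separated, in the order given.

hazpur, vofeo

The alternation tracks the final sound of the stem — -pur when the stem ends in a sibilant (*odisez*, *vuzejus*, *towsez*, *kobes*); -le when the stem ends in a non-sibilant consonant (*gegit*, *jabof*); -o when the stem ends in a vowel (*zoge*, *pilda*).
*haz*: final sound = /z/, a sibilant → -pur → *hazpur*.
*vofe* — final sound /e/ (a vowel) → -o → *vofeo*.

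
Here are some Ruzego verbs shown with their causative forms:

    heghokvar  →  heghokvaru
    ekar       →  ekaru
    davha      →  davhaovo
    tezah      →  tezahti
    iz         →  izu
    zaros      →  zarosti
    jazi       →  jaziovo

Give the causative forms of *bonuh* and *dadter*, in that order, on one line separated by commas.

The suffix is conditioned by the final sound: -ti when the stem ends in a voiceless consonant (*tezah*, *zaros*); -u when the stem ends in a voiced consonant (*heghokvar*, *ekar*, *iz*); -ovo when the stem ends in a vowel (*davha*, *jazi*).
Since the final sound of *bonuh* is /h/ (a voiceless consonant), it takes -ti, giving *bonuhti*.
*dadter* — final sound /r/ (a voiced consonant) → -u → *dadteru*.

bonuhti, dadteru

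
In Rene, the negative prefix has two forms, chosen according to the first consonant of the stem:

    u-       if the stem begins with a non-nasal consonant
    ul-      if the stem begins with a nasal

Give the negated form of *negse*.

Since the first consonant of *negse* is /n/ (a nasal), it takes ul-, giving *ulnegse*.

ulnegse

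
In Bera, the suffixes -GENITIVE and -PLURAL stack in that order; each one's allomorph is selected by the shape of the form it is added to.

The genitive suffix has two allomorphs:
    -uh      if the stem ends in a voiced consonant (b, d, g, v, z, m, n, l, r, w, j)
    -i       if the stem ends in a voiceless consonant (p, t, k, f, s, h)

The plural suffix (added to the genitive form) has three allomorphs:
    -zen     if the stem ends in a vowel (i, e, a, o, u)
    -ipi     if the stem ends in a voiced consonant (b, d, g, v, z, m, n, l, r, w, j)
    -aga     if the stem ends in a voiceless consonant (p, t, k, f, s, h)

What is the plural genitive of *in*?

Since the final consonant of *in* is /n/ (voiced), it takes -uh, giving *inuh*.
The genitive form *inuh* — final sound /h/ (a voiceless consonant) → -aga → *inuhaga*.

inuhaga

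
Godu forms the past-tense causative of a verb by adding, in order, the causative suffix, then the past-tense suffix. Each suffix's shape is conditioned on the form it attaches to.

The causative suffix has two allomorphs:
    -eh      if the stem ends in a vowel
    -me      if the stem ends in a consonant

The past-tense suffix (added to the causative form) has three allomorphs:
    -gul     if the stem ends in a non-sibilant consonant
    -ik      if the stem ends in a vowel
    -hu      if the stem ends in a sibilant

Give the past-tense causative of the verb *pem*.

The final sound of *pem* is /m/, which is a consonant, so the causative suffix is -me, giving *pemme*.
The causative form *pemme*: final sound = /e/, a vowel → -ik → *pemmeik*.

pemmeik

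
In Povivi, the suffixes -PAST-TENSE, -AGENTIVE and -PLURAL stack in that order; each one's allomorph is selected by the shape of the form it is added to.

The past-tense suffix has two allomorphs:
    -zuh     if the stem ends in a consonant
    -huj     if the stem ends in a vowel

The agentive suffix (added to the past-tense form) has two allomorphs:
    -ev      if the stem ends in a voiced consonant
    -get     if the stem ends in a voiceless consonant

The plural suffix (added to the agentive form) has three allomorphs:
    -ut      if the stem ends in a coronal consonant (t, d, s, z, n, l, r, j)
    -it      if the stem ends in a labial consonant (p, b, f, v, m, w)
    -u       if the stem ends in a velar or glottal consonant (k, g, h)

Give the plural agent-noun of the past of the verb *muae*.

muaehujevit

The final sound of *muae* is /e/, which is a vowel, so the past-tense suffix is -huj, giving *muaehuj*.
The past-tense form *muaehuj* — final consonant /j/ (voiced) → -ev → *muaehujev*.
The agentive form *muaehujev*: final consonant = /v/, labial → -it → *muaehujevit*.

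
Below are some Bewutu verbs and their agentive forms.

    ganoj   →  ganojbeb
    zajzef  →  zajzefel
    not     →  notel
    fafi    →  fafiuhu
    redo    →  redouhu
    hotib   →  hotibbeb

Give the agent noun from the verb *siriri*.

siririuhu

The suffix is conditioned by the final sound: -el when the stem ends in a voiceless consonant (*zajzef*, *not*); -beb when the stem ends in a voiced consonant (*ganoj*, *hotib*); -uhu when the stem ends in a vowel (*fafi*, *redo*).
The final sound of *siriri* is /i/, which is a vowel, so the suffix is -uhu, giving *siririuhu*.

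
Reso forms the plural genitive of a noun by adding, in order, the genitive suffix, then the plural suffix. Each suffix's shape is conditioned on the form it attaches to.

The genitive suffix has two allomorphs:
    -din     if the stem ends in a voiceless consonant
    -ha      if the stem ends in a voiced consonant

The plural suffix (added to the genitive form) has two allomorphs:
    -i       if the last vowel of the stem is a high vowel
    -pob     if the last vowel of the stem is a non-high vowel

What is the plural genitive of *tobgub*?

*tobgub* — final consonant /b/ (voiced) → -ha → *tobgubha*.
Since the last vowel of the genitive form *tobgubha* is /a/ (a non-high vowel), it takes -pob, giving *tobgubhapob*.

tobgubhapob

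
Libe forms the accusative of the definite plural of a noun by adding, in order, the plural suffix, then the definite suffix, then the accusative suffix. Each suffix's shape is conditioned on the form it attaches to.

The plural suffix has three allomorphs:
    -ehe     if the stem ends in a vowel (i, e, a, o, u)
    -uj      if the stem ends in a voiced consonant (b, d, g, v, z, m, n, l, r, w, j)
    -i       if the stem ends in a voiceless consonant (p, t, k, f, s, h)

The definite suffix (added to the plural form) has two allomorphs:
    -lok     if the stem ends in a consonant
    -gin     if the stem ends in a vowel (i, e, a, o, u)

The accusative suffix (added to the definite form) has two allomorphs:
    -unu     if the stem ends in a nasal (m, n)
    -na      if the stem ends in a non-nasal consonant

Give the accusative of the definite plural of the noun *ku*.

*ku*: final sound = /u/, a vowel → -ehe → *kuehe*.
The plural form *kuehe* — final sound /e/ (a vowel) → -gin → *kuehegin*.
Since the final consonant of the definite form *kuehegin* is /n/ (a nasal), it takes -unu, giving *kueheginunu*.

kueheginunu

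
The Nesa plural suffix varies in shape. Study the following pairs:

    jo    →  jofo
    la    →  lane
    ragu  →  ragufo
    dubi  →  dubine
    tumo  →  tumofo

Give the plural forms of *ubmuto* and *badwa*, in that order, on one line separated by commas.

ubmutofo, badwane

The pattern is rounding harmony: -fo when the last vowel of the stem is a rounded vowel (*jo*, *ragu*, *tumo*); -ne when the last vowel of the stem is an unrounded vowel (*la*, *dubi*).
Since the last vowel of *ubmuto* is /o/ (a rounded vowel), it takes -fo, giving *ubmutofo*.
Since the last vowel of *badwa* is /a/ (an unrounded vowel), it takes -ne, giving *badwane*.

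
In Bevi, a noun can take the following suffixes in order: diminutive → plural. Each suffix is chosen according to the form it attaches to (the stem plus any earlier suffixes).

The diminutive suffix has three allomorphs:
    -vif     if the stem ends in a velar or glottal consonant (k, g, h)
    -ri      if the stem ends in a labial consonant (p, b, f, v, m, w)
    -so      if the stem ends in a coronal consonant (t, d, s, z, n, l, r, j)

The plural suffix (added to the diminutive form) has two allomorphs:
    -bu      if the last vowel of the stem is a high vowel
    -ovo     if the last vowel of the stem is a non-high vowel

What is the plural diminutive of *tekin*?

tekinsoovo

*tekin*: final consonant = /n/, coronal → -so → *tekinso*.
The diminutive form *tekinso*: last vowel = /o/, a non-high vowel → -ovo → *tekinsoovo*.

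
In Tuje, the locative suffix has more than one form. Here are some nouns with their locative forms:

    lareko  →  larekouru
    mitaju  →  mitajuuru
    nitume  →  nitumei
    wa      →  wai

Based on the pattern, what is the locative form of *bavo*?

The suffix is conditioned by the last vowel: -uru when the last vowel of the stem is a rounded vowel (*lareko*, *mitaju*); -i when the last vowel of the stem is an unrounded vowel (*nitume*, *wa*).
Since the last vowel of *bavo* is /o/ (a rounded vowel), it takes -uru, giving *bavouru*.

bavouru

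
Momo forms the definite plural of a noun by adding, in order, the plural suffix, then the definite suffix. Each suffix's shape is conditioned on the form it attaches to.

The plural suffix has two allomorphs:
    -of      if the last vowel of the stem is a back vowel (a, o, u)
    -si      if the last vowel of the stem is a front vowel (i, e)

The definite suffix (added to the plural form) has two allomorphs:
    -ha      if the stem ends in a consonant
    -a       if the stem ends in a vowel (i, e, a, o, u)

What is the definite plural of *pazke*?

*pazke*: last vowel = /e/, a front vowel → -si → *pazkesi*.
Since the final sound of the plural form *pazkesi* is /i/ (a vowel), it takes -a, giving *pazkesia*.

pazkesia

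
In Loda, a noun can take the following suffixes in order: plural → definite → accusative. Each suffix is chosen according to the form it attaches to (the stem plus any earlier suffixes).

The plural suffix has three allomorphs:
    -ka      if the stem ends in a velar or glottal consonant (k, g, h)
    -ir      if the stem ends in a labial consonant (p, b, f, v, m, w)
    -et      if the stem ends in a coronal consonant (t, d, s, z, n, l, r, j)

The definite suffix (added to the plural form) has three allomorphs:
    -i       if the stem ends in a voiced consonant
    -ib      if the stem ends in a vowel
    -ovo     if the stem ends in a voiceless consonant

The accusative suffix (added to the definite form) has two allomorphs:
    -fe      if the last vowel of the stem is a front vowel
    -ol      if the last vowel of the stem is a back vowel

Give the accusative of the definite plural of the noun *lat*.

latetovool

The final consonant of *lat* is /t/, which is coronal, so the plural suffix is -et, giving *latet*.
The plural form *latet*: final sound = /t/, a voiceless consonant → -ovo → *latetovo*.
The last vowel of the definite form *latetovo* is /o/, which is a back vowel, so the accusative suffix is -ol, giving *latetovool*.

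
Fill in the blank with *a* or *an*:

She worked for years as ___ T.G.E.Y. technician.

a

The indefinite article is chosen by the initial *sound* of the following word, not its spelling.
The initialism *T.G.E.Y.* is read letter by letter; the first letter, T, is pronounced /tiː/, which begins with a consonant sound.
So the article is *a*: She worked for years as a T.G.E.Y. technician.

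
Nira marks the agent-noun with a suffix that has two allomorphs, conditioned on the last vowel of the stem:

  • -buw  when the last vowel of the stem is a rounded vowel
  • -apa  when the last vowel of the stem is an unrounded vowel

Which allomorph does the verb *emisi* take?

Since the last vowel of *emisi* is /i/ (an unrounded vowel), it takes -apa.

-apa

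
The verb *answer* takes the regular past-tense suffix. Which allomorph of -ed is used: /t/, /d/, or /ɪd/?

/d/

The stem *answer* ends in a voiced sound other than /d/.
The -ed suffix is realized as /ɪd/ after /t, d/; as /t/ after other voiceless consonants; and as /d/ after other voiced sounds.
So -ed on *answer* is pronounced /d/.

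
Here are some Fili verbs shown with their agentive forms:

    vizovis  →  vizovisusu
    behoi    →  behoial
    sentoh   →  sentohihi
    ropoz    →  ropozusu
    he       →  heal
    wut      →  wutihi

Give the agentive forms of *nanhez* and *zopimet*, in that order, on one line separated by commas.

Looking at the final sound of each stem: -usu when the stem ends in a sibilant (*vizovis*, *ropoz*); -ihi when the stem ends in a non-sibilant consonant (*sentoh*, *wut*); -al when the stem ends in a vowel (*behoi*, *he*).
*nanhez*: final sound = /z/, a sibilant → -usu → *nanhezusu*.
Since the final sound of *zopimet* is /t/ (a non-sibilant consonant), it takes -ihi, giving *zopimetihi*.

nanhezusu, zopimetihi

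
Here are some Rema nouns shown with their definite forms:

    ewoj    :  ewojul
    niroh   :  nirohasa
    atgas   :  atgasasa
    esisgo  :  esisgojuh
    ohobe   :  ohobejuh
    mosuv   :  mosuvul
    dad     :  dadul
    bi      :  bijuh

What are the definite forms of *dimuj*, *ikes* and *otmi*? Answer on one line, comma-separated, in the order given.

The pattern is voicing of the final sound: -asa when the stem ends in a voiceless consonant (*niroh*, *atgas*); -ul when the stem ends in a voiced consonant (*ewoj*, *mosuv*, *dad*); -juh when the stem ends in a vowel (*esisgo*, *ohobe*, *bi*).
*dimuj* — final sound /j/ (a voiced consonant) → -ul → *dimujul*.
Since the final sound of *ikes* is /s/ (a voiceless consonant), it takes -asa, giving *ikesasa*.
Since the final sound of *otmi* is /i/ (a vowel), it takes -juh, giving *otmijuh*.

dimujul, ikesasa, otmijuh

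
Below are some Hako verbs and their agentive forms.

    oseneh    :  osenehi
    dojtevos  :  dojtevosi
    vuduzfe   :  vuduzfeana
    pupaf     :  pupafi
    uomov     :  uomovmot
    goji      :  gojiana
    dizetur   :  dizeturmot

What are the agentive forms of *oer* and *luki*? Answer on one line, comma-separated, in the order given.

The alternation tracks the final sound of the stem — -i when the stem ends in a voiceless consonant (*oseneh*, *dojtevos*, *pupaf*); -mot when the stem ends in a voiced consonant (*uomov*, *dizetur*); -ana when the stem ends in a vowel (*vuduzfe*, *goji*).
*oer*: final sound = /r/, a voiced consonant → -mot → *oermot*.
*luki* — final sound /i/ (a vowel) → -ana → *lukiana*.

oermot, lukiana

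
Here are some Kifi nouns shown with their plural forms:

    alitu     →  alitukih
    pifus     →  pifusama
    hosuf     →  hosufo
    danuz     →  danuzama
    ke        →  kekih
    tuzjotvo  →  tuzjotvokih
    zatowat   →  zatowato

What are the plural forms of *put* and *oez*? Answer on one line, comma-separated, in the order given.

The suffix is conditioned by the final sound: -ama when the stem ends in a sibilant (*pifus*, *danuz*); -o when the stem ends in a non-sibilant consonant (*hosuf*, *zatowat*); -kih when the stem ends in a vowel (*alitu*, *ke*, *tuzjotvo*).
*put* — final sound /t/ (a non-sibilant consonant) → -o → *puto*.
Since the final sound of *oez* is /z/ (a sibilant), it takes -ama, giving *oezama*.

puto, oezama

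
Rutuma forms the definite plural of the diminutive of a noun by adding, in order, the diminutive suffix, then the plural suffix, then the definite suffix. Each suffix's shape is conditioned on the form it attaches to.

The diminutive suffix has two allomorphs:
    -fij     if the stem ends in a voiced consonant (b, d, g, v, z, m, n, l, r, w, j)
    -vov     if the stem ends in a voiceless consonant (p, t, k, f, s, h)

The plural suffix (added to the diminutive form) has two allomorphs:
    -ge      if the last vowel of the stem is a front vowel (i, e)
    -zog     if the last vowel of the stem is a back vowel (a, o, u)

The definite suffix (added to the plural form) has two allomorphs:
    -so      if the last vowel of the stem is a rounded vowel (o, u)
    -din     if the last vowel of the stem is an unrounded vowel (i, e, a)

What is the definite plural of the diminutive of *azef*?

The final consonant of *azef* is /f/, which is voiceless, so the diminutive suffix is -vov, giving *azefvov*.
The last vowel of the diminutive form *azefvov* is /o/, which is a back vowel, so the plural suffix is -zog, giving *azefvovzog*.
The last vowel of the plural form *azefvovzog* is /o/, which is a rounded vowel, so the definite suffix is -so, giving *azefvovzogso*.

azefvovzogso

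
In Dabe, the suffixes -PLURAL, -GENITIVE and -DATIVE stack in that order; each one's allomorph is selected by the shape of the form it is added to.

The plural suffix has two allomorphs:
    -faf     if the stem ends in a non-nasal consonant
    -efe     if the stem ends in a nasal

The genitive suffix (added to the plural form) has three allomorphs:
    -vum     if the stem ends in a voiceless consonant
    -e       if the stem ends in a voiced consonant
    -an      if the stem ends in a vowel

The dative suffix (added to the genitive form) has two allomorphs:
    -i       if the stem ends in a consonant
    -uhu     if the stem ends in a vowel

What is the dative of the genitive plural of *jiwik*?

*jiwik* — final consonant /k/ (non-nasal) → -faf → *jiwikfaf*.
The plural form *jiwikfaf* — final sound /f/ (a voiceless consonant) → -vum → *jiwikfafvum*.
The final sound of the genitive form *jiwikfafvum* is /m/, which is a consonant, so the dative suffix is -i, giving *jiwikfafvumi*.

jiwikfafvumi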